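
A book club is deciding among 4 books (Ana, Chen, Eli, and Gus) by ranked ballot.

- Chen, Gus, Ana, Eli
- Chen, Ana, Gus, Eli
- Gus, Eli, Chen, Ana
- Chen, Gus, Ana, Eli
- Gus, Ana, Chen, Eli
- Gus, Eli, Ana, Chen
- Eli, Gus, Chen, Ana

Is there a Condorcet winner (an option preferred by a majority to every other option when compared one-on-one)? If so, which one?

Head-to-head results (7 voters total):
Ana vs Chen: Chen wins 5–2.
Ana vs Eli: Ana wins 4–3.
Ana vs Gus: Gus wins 6–1.
Chen vs Eli: Chen wins 4–3.
Chen vs Gus: Gus wins 4–3.
Eli vs Gus: Gus wins 6–1.
Gus beats each rival — Ana (6–1), Chen (4–3), Eli (6–1) — so Gus is the Condorcet winner.

Gus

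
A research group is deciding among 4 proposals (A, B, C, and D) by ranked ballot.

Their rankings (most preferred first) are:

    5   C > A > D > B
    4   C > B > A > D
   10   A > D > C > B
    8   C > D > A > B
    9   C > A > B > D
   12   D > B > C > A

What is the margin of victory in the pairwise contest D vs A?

8

Ballots ranking D above A: 8+12 = 20.
Ballots ranking A above D: 5+4+10+9 = 28.
A wins 28–20, a margin of 8.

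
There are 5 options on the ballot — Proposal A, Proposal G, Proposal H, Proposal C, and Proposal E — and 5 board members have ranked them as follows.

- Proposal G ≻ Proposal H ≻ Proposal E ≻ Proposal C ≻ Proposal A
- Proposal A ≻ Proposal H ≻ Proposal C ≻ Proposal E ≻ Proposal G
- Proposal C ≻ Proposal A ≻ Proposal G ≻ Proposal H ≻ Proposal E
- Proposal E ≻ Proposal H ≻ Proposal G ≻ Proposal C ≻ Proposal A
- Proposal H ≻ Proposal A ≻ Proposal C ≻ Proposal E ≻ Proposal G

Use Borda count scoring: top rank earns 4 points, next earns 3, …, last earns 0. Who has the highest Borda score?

Proposal H

Borda scores:
  Proposal A: 0 + 4 + 3 + 0 + 3 = 10
  Proposal G: 4 + 0 + 2 + 2 + 0 = 8
  Proposal H: 3 + 3 + 1 + 3 + 4 = 14
  Proposal C: 1 + 2 + 4 + 1 + 2 = 10
  Proposal E: 2 + 1 + 0 + 4 + 1 = 8
Proposal H has the highest total.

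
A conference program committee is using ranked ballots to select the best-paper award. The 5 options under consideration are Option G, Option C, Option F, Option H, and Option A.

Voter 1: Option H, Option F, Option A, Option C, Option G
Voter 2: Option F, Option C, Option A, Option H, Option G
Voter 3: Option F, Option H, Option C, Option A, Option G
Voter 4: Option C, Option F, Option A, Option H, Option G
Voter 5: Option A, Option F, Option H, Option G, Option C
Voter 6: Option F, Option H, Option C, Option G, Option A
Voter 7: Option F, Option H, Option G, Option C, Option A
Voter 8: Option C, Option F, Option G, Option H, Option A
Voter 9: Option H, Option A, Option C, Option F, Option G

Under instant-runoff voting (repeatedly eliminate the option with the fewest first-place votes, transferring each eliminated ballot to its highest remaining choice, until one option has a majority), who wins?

Round 1: Option F 4, Option C 2, Option H 2, Option A 1, Option G 0. Option G has the fewest and is eliminated.
Round 2: Option F 4, Option C 2, Option H 2, Option A 1. Option A has the fewest and is eliminated.
Round 3: Option F 5, Option C 2, Option H 2. Option F has a majority.

Option F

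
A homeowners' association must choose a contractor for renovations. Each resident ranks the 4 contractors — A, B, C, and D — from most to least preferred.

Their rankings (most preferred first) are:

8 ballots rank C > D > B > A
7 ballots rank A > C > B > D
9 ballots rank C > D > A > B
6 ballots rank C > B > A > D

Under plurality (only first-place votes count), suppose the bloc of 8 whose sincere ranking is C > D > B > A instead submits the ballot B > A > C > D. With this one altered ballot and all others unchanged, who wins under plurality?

First-place totals with the altered ballot: A 7, B 8, C 15, D 0.
The winner is unchanged: still C.

C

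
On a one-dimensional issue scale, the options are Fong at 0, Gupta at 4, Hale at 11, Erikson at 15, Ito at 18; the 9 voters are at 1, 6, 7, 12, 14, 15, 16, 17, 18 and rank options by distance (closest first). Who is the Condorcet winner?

Erikson

With single-peaked preferences on a line, the Condorcet winner is the candidate closest to the median voter.
The median voter (position 14) is closest to Erikson at 15.
Check: Erikson vs Ito — voters closer to Erikson: 7 of 9.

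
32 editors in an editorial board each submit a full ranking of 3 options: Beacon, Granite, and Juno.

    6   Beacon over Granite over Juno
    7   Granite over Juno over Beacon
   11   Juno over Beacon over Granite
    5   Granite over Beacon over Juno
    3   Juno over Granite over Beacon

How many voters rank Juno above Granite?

14

Ballots ranking Juno above Granite: 11+3 = 14.
Ballots ranking Granite above Juno: 6+7+5 = 18.
So 14 of 32 voters prefer Juno to Granite.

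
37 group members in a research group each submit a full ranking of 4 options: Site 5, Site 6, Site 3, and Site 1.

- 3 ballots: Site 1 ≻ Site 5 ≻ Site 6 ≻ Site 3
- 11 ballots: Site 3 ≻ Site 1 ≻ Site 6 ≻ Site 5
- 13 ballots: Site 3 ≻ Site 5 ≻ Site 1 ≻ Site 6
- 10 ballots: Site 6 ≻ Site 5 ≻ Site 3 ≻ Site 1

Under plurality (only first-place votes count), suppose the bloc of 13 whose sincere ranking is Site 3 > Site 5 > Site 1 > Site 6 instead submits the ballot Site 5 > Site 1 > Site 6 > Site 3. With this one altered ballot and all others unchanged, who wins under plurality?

Site 5

First-place totals with the altered ballot: Site 5 13, Site 6 10, Site 3 11, Site 1 3.
The switch changes the winner from Site 3 to Site 5.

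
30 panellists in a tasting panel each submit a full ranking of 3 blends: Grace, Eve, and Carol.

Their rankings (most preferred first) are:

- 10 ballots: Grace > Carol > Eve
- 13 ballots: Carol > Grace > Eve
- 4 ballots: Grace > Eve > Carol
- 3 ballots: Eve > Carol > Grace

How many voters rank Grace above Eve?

27

Ballots ranking Grace above Eve: 10+13+4 = 27.
Ballots ranking Eve above Grace: 3.
So 27 of 30 voters prefer Grace to Eve.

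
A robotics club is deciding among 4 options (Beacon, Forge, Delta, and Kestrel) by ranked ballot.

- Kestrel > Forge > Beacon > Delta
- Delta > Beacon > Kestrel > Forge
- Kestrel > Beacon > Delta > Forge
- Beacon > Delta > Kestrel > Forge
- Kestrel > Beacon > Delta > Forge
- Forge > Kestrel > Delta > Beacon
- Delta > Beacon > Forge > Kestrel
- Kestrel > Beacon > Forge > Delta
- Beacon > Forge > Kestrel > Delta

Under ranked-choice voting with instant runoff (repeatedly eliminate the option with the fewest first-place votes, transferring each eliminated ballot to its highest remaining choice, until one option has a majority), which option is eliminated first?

Forge

Round 1: Kestrel 4, Beacon 2, Delta 2, Forge 1. Forge has the fewest and is eliminated.
Round 2: Kestrel 5, Beacon 2, Delta 2. Kestrel has a majority.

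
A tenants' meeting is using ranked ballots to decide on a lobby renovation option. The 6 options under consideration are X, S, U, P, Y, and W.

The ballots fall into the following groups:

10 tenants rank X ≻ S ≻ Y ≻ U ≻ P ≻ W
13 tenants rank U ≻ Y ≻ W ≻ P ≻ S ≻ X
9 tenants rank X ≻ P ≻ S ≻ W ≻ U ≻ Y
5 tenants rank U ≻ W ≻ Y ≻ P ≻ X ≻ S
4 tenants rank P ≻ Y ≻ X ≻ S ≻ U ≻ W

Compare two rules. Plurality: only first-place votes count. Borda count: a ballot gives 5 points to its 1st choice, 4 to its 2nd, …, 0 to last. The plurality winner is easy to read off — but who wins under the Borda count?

U

Plurality first-place counts: X 19, S 0, U 18, P 4, Y 0, W 0 → X.
Borda totals: X 112, S 88, U 123, P 102, Y 113, W 77 → U.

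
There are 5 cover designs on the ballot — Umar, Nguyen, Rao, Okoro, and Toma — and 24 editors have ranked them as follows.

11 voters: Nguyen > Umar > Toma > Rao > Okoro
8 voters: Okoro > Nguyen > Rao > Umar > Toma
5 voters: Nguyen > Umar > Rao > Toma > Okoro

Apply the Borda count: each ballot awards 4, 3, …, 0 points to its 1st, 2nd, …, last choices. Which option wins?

Nguyen

Borda scores:
  Umar: 11·3 + 8·1 + 5·3 = 56
  Nguyen: 11·4 + 8·3 + 5·4 = 88
  Rao: 11·1 + 8·2 + 5·2 = 37
  Okoro: 11·0 + 8·4 + 5·0 = 32
  Toma: 11·2 + 8·0 + 5·1 = 27
Nguyen has the highest total.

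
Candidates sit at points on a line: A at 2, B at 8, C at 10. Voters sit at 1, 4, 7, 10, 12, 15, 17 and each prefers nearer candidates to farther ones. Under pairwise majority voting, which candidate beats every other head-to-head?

C

With single-peaked preferences on a line, the Condorcet winner is the candidate closest to the median voter.
The median voter (position 10) is closest to C at 10.
Check: C vs B — voters closer to C: 4 of 7.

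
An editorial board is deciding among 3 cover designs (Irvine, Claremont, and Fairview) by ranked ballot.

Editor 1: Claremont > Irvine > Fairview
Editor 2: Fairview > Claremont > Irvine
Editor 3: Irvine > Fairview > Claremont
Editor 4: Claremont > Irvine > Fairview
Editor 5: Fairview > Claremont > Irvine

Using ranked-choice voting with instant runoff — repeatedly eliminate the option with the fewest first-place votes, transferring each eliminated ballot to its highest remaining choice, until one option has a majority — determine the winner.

Fairview

Round 1: Claremont 2, Fairview 2, Irvine 1. Irvine has the fewest and is eliminated.
Round 2: Fairview 3, Claremont 2. Fairview has a majority.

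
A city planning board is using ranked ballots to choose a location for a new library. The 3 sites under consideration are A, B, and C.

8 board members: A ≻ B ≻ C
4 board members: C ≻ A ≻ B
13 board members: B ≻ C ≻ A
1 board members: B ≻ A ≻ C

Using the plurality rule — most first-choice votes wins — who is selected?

First-place vote totals:
  A: 8
  B: 14
  C: 4
B has the most first-place votes.

B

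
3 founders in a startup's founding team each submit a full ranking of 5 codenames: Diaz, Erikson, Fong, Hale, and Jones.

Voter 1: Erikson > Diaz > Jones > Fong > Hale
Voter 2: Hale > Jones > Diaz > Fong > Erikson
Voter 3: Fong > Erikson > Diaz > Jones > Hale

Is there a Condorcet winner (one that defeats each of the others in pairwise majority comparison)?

No

Head-to-head results (3 voters total):
Diaz vs Erikson: Erikson wins 2–1.
Diaz vs Fong: Diaz wins 2–1.
Diaz vs Hale: Diaz wins 2–1.
Diaz vs Jones: Diaz wins 2–1.
Erikson vs Fong: Fong wins 2–1.
Erikson vs Hale: Erikson wins 2–1.
Erikson vs Jones: Erikson wins 2–1.
Fong vs Hale: Fong wins 2–1.
Fong vs Jones: Jones wins 2–1.
Hale vs Jones: Jones wins 2–1.
No candidate beats all others: Diaz beats Fong beats Erikson beats Diaz, a majority cycle.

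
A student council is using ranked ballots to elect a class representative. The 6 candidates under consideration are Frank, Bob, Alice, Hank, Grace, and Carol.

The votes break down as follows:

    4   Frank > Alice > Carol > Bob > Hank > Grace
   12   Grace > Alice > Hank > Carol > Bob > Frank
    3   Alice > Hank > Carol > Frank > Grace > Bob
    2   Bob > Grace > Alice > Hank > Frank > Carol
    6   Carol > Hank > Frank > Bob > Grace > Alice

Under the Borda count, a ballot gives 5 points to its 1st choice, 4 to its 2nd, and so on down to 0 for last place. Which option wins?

Borda scores:
  Frank: 4·5 + 12·0 + 3·2 + 2·1 + 6·3 = 46
  Bob: 4·2 + 12·1 + 3·0 + 2·5 + 6·2 = 42
  Alice: 4·4 + 12·4 + 3·5 + 2·3 + 6·0 = 85
  Hank: 4·1 + 12·3 + 3·4 + 2·2 + 6·4 = 80
  Grace: 4·0 + 12·5 + 3·1 + 2·4 + 6·1 = 77
  Carol: 4·3 + 12·2 + 3·3 + 2·0 + 6·5 = 75
Alice has the highest total.

Alice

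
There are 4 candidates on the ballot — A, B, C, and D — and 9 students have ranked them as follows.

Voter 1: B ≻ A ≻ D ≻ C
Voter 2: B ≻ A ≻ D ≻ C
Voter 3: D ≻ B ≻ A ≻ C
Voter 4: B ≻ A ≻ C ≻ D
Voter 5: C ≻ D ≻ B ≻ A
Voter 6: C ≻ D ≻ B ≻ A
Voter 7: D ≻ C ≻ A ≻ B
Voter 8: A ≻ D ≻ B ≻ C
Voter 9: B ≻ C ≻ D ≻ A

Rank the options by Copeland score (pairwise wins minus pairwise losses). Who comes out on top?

Pairwise results:
  A vs B: B wins 7–2.
  A vs C: A wins 5–4.
  A vs D: D wins 5–4.
  B vs C: B wins 6–3.
  B vs D: D wins 5–4.
  C vs D: D wins 5–4.
Copeland scores (wins − losses):
  A: 1 − 2 = -1
  B: 2 − 1 = 1
  C: 0 − 3 = -3
  D: 3 − 0 = 3
D has the best Copeland score.

D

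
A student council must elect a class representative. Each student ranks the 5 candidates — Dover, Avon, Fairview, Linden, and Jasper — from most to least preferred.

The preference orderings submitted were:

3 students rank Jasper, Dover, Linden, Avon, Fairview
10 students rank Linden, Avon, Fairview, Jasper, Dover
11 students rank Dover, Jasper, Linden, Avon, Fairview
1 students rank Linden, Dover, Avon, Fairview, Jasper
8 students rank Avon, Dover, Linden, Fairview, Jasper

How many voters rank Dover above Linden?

Ballots ranking Dover above Linden: 3+11+8 = 22.
Ballots ranking Linden above Dover: 10+1 = 11.
So 22 of 33 voters prefer Dover to Linden.

22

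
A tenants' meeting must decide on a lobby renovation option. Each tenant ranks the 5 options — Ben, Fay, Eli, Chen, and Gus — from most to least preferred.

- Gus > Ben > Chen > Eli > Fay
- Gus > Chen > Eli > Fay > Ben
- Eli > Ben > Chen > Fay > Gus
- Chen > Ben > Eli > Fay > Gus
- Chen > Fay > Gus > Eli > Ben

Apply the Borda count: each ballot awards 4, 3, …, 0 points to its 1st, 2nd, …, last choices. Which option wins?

Chen

Borda scores:
  Ben: 3 + 0 + 3 + 3 + 0 = 9
  Fay: 0 + 1 + 1 + 1 + 3 = 6
  Eli: 1 + 2 + 4 + 2 + 1 = 10
  Chen: 2 + 3 + 2 + 4 + 4 = 15
  Gus: 4 + 4 + 0 + 0 + 2 = 10
Chen has the highest total.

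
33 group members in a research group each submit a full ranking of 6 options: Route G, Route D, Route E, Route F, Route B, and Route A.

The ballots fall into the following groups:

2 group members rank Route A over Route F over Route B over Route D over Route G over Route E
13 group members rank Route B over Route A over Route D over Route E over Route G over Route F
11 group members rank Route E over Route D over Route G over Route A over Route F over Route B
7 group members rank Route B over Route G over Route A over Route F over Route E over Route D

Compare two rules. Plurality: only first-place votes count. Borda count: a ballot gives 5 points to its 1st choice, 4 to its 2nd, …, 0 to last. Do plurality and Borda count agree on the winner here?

Yes

Plurality first-place counts: Route G 0, Route D 0, Route E 11, Route F 0, Route B 20, Route A 2 → Route B.
Borda totals: Route G 76, Route D 87, Route E 88, Route F 33, Route B 106, Route A 105 → Route B.
The two rules agree on Route B.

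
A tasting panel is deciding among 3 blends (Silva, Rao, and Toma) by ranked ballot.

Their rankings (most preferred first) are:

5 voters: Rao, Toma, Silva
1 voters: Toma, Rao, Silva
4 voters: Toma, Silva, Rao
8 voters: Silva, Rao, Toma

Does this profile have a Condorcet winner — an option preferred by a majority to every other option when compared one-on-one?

No

Head-to-head results (18 voters total):
Silva vs Rao: Silva wins 12–6.
Silva vs Toma: Toma wins 10–8.
Rao vs Toma: Rao wins 13–5.
No candidate beats all others: Silva beats Rao beats Toma beats Silva, a majority cycle.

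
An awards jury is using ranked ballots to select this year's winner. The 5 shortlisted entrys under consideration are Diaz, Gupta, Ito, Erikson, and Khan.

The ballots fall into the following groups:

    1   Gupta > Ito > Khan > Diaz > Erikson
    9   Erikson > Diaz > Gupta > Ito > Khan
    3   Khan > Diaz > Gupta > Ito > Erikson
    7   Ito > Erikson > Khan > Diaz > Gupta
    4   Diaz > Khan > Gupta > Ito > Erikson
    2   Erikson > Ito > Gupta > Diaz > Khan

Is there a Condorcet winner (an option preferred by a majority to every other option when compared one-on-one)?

Head-to-head results (26 voters total):
Diaz vs Gupta: Diaz wins 23–3.
Diaz vs Ito: Diaz wins 16–10.
Diaz vs Erikson: Erikson wins 18–8.
Diaz vs Khan: Diaz wins 15–11.
Gupta vs Ito: Gupta wins 17–9.
Gupta vs Erikson: Erikson wins 18–8.
Gupta vs Khan: Khan wins 14–12.
Ito vs Erikson: Ito wins 15–11.
Ito vs Khan: Ito wins 19–7.
Erikson vs Khan: Erikson wins 18–8.
No candidate beats all others: Diaz beats Ito beats Erikson beats Diaz, a majority cycle.

No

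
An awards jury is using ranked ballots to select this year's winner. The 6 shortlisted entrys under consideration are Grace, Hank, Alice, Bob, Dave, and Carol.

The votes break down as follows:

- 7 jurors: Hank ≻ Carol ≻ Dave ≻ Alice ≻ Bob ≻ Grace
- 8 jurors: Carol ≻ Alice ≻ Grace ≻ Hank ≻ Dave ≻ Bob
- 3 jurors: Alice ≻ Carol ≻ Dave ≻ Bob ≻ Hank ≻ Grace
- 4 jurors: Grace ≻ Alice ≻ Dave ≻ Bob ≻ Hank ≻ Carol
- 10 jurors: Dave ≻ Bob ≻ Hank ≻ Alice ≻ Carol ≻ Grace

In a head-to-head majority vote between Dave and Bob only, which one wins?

Ballots ranking Dave above Bob: 7+8+3+4+10 = 32.
Ballots ranking Bob above Dave: 0.
Dave wins the head-to-head, 32–0.

Dave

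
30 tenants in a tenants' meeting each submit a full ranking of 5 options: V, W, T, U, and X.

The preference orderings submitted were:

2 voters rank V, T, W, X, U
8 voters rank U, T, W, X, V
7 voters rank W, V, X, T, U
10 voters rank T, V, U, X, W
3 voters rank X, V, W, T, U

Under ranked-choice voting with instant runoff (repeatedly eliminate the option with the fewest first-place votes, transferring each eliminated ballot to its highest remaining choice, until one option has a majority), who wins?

T

Round 1: T 10, U 8, W 7, X 3, V 2. V has the fewest and is eliminated.
Round 2: T 12, U 8, W 7, X 3. X has the fewest and is eliminated.
Round 3: T 12, W 10, U 8. U has the fewest and is eliminated.
Round 4: T 20, W 10. T has a majority.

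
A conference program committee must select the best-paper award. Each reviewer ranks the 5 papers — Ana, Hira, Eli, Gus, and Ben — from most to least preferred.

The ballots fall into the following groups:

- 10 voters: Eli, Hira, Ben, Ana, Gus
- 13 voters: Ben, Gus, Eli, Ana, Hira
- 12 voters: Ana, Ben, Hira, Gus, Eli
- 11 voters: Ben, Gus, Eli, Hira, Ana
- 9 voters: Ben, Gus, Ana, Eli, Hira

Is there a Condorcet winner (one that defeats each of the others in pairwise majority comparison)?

Yes

Head-to-head results (55 voters total):
Ana vs Hira: Ana wins 34–21.
Ana vs Eli: Eli wins 34–21.
Ana vs Gus: Gus wins 33–22.
Ana vs Ben: Ben wins 43–12.
Hira vs Eli: Eli wins 43–12.
Hira vs Gus: Gus wins 33–22.
Hira vs Ben: Ben wins 45–10.
Eli vs Gus: Gus wins 45–10.
Eli vs Ben: Ben wins 45–10.
Gus vs Ben: Ben wins 55–0.
Ben beats each rival — Ana (43–12), Hira (45–10), Eli (45–10), Gus (55–0) — so Ben is the Condorcet winner.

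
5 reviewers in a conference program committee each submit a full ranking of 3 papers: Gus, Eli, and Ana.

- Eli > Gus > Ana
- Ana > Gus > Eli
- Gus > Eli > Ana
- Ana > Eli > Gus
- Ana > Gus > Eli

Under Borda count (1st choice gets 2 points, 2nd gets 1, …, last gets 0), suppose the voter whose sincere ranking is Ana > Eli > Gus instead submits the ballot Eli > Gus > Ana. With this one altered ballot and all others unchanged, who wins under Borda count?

Borda totals with the altered ballot: Gus 6, Eli 5, Ana 4.
The switch changes the winner from Ana to Gus.

Gus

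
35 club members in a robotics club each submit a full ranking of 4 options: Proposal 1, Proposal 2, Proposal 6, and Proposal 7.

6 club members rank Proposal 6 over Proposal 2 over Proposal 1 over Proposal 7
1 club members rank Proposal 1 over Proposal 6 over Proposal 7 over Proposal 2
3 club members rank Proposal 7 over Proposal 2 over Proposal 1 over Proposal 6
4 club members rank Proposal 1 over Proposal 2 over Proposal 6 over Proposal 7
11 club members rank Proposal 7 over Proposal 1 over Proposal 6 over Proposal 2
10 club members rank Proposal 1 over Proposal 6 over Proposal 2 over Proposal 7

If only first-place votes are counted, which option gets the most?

First-place vote totals:
  Proposal 1: 15
  Proposal 2: 0
  Proposal 6: 6
  Proposal 7: 14
Proposal 1 has the most first-place votes.

Proposal 1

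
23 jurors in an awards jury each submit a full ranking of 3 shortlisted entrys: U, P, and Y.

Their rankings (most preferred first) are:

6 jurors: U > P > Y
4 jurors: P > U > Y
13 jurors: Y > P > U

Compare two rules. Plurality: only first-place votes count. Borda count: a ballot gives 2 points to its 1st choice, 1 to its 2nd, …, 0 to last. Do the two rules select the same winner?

Plurality first-place counts: U 6, P 4, Y 13 → Y.
Borda totals: U 16, P 27, Y 26 → P.
The two rules disagree: plurality picks Y, Borda picks P.

No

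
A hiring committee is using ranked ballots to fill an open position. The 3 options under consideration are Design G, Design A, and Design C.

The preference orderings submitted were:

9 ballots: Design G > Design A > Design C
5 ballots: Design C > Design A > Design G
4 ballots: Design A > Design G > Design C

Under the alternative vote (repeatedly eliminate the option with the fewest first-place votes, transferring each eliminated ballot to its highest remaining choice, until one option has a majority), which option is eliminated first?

Design A

Round 1: Design G 9, Design C 5, Design A 4. Design A has the fewest and is eliminated.
Round 2: Design G 13, Design C 5. Design G has a majority.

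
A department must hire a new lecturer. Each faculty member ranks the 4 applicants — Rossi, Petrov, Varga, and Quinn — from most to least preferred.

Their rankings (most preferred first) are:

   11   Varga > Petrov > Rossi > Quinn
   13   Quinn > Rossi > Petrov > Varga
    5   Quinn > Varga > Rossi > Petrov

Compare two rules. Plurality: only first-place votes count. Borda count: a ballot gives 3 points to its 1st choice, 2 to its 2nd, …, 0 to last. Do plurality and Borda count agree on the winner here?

Plurality first-place counts: Rossi 0, Petrov 0, Varga 11, Quinn 18 → Quinn.
Borda totals: Rossi 42, Petrov 35, Varga 43, Quinn 54 → Quinn.
The two rules agree on Quinn.

Yes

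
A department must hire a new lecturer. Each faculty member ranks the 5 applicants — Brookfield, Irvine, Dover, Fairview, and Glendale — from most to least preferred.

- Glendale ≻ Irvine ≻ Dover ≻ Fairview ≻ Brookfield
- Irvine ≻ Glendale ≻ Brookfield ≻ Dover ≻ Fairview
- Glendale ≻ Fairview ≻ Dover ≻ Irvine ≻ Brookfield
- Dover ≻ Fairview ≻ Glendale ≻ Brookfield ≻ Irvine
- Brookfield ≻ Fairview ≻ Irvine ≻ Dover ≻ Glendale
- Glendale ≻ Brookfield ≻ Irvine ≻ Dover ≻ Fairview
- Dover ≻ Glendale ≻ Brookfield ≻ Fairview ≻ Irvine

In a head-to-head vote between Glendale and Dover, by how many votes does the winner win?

1

Ballots ranking Glendale above Dover: 4.
Ballots ranking Dover above Glendale: 3.
Glendale wins 4–3, a margin of 1.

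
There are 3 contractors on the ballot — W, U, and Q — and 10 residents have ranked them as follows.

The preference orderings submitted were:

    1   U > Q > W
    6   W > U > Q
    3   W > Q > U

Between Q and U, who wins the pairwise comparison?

U

Ballots ranking Q above U: 3.
Ballots ranking U above Q: 1+6 = 7.
U wins the head-to-head, 7–3.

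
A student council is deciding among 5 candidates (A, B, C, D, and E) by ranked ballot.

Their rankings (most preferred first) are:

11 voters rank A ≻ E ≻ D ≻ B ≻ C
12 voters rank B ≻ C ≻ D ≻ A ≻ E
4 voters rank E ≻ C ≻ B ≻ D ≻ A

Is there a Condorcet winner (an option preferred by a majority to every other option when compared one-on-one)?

Head-to-head results (27 voters total):
A vs B: B wins 16–11.
A vs C: C wins 16–11.
A vs D: D wins 16–11.
A vs E: A wins 23–4.
B vs C: B wins 23–4.
B vs D: B wins 16–11.
B vs E: E wins 15–12.
C vs D: C wins 16–11.
C vs E: E wins 15–12.
D vs E: E wins 15–12.
No candidate beats all others: A beats E beats B beats A, a majority cycle.

No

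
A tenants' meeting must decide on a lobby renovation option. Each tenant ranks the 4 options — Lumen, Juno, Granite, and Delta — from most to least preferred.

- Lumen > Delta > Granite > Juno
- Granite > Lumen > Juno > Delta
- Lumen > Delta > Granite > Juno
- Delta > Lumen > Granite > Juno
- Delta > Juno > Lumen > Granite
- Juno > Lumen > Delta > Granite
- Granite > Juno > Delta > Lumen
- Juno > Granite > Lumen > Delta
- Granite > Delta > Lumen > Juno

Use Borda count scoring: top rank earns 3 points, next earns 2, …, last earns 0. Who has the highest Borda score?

Lumen

Borda scores:
  Lumen: 3 + 2 + 3 + 2 + 1 + 2 + 0 + 1 + 1 = 15
  Juno: 0 + 1 + 0 + 0 + 2 + 3 + 2 + 3 + 0 = 11
  Granite: 1 + 3 + 1 + 1 + 0 + 0 + 3 + 2 + 3 = 14
  Delta: 2 + 0 + 2 + 3 + 3 + 1 + 1 + 0 + 2 = 14
Lumen has the highest total.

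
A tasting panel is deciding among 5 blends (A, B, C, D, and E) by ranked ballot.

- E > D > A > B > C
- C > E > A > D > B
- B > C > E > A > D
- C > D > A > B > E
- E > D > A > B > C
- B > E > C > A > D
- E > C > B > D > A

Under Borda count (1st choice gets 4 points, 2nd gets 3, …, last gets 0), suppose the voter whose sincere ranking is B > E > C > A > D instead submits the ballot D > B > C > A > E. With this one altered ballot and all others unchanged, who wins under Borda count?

Borda totals with the altered ballot: A 10, B 12, C 16, D 15, E 17.
The winner is unchanged: still E.

E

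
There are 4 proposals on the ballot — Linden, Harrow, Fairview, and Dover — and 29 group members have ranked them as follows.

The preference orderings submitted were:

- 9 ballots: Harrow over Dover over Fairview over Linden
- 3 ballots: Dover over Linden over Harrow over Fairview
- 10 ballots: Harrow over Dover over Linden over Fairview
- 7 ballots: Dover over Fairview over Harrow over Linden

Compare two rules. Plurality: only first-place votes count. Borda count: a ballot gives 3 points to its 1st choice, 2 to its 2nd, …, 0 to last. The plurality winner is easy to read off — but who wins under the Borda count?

Plurality first-place counts: Linden 0, Harrow 19, Fairview 0, Dover 10 → Harrow.
Borda totals: Linden 16, Harrow 67, Fairview 23, Dover 68 → Dover.

Dover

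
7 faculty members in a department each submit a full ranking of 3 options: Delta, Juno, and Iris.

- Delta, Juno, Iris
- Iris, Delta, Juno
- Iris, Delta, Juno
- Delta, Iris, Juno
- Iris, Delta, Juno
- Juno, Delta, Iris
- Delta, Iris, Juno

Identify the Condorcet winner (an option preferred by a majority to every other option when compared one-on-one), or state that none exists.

Head-to-head results (7 voters total):
Delta vs Juno: Delta wins 6–1.
Delta vs Iris: Delta wins 4–3.
Juno vs Iris: Iris wins 5–2.
Delta beats each rival — Juno (6–1), Iris (4–3) — so Delta is the Condorcet winner.

Delta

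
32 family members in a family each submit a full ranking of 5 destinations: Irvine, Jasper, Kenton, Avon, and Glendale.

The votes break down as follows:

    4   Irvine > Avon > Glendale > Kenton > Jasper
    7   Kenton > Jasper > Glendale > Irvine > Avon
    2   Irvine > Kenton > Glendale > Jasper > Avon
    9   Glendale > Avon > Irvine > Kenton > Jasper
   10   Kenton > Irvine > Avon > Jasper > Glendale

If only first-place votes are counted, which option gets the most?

Kenton

First-place vote totals:
  Irvine: 6
  Jasper: 0
  Kenton: 17
  Avon: 0
  Glendale: 9
Kenton has the most first-place votes.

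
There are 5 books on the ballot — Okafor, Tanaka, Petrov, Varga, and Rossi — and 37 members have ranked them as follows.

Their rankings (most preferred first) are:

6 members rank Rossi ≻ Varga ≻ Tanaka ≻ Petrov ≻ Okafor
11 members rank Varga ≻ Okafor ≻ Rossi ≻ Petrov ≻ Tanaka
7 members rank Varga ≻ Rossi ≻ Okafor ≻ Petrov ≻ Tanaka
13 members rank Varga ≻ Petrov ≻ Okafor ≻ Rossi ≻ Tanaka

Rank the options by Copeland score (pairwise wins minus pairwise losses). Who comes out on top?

Varga

Pairwise results:
  Okafor vs Tanaka: Okafor wins 31–6.
  Okafor vs Petrov: Petrov wins 19–18.
  Okafor vs Varga: Varga wins 37–0.
  Okafor vs Rossi: Okafor wins 24–13.
  Tanaka vs Petrov: Petrov wins 31–6.
  Tanaka vs Varga: Varga wins 37–0.
  Tanaka vs Rossi: Rossi wins 37–0.
  Petrov vs Varga: Varga wins 37–0.
  Petrov vs Rossi: Rossi wins 24–13.
  Varga vs Rossi: Varga wins 31–6.
Copeland scores (wins − losses):
  Okafor: 2 − 2 = 0
  Tanaka: 0 − 4 = -4
  Petrov: 2 − 2 = 0
  Varga: 4 − 0 = 4
  Rossi: 2 − 2 = 0
Varga has the best Copeland score.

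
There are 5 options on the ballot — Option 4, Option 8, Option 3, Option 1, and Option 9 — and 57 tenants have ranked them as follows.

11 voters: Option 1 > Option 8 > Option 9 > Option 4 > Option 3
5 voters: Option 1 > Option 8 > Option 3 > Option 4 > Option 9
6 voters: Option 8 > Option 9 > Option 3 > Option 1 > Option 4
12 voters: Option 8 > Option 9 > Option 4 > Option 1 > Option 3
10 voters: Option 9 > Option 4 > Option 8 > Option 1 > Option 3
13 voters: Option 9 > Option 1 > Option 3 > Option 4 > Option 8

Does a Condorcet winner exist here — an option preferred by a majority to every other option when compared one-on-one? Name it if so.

There is no Condorcet winner

Head-to-head results (57 voters total):
Option 4 vs Option 8: Option 8 wins 34–23.
Option 4 vs Option 3: Option 4 wins 33–24.
Option 4 vs Option 1: Option 1 wins 35–22.
Option 4 vs Option 9: Option 9 wins 52–5.
Option 8 vs Option 3: Option 8 wins 44–13.
Option 8 vs Option 1: Option 1 wins 29–28.
Option 8 vs Option 9: Option 8 wins 34–23.
Option 3 vs Option 1: Option 1 wins 51–6.
Option 3 vs Option 9: Option 9 wins 52–5.
Option 1 vs Option 9: Option 9 wins 41–16.
No candidate beats all others: Option 8 beats Option 9 beats Option 1 beats Option 8, a majority cycle.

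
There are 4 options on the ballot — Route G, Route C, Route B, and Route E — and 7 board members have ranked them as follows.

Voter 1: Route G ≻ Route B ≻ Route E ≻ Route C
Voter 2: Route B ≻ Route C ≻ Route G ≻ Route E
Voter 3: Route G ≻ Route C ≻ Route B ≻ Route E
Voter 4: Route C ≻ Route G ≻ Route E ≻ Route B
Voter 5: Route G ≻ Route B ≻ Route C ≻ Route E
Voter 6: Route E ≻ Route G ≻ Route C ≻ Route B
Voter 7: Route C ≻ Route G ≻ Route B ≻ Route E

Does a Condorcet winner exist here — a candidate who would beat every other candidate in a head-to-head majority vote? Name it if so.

Route G

Head-to-head results (7 voters total):
Route G vs Route C: Route G wins 4–3.
Route G vs Route B: Route G wins 6–1.
Route G vs Route E: Route G wins 6–1.
Route C vs Route B: Route C wins 4–3.
Route C vs Route E: Route C wins 5–2.
Route B vs Route E: Route B wins 5–2.
Route G beats each rival — Route C (4–3), Route B (6–1), Route E (6–1) — so Route G is the Condorcet winner.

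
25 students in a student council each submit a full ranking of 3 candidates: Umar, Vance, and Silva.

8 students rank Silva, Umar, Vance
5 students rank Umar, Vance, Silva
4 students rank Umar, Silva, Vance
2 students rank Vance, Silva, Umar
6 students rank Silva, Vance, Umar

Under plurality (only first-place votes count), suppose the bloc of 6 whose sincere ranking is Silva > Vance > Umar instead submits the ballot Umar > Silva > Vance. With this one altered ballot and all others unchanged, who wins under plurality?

Umar

First-place totals with the altered ballot: Umar 15, Vance 2, Silva 8.
The switch changes the winner from Silva to Umar.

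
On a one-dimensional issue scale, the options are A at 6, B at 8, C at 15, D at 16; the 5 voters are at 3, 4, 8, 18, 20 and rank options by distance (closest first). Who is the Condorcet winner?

B

With single-peaked preferences on a line, the Condorcet winner is the candidate closest to the median voter.
The median voter (position 8) is closest to B at 8.
Check: B vs A — voters closer to B: 3 of 5.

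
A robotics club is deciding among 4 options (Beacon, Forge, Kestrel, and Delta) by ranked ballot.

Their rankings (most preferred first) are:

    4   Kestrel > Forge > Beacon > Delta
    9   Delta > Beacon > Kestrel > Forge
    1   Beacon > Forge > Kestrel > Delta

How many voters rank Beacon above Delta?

5

Ballots ranking Beacon above Delta: 4+1 = 5.
Ballots ranking Delta above Beacon: 9.
So 5 of 14 voters prefer Beacon to Delta.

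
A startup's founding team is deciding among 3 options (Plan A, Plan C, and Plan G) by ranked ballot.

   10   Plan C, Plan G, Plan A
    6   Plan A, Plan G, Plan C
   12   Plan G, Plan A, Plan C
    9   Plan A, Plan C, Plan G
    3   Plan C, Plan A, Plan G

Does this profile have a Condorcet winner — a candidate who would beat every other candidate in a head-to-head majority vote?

No

Head-to-head results (40 voters total):
Plan A vs Plan C: Plan A wins 27–13.
Plan A vs Plan G: Plan G wins 22–18.
Plan C vs Plan G: Plan C wins 22–18.
No candidate beats all others: Plan A beats Plan C beats Plan G beats Plan A, a majority cycle.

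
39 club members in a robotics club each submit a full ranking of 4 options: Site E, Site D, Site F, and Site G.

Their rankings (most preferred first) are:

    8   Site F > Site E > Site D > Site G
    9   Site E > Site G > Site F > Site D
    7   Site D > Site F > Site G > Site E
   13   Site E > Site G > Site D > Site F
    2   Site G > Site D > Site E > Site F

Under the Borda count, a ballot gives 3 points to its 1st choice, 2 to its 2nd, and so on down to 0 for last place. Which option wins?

Borda scores:
  Site E: 8·2 + 9·3 + 7·0 + 13·3 + 2·1 = 84
  Site D: 8·1 + 9·0 + 7·3 + 13·1 + 2·2 = 46
  Site F: 8·3 + 9·1 + 7·2 + 13·0 + 2·0 = 47
  Site G: 8·0 + 9·2 + 7·1 + 13·2 + 2·3 = 57
Site E has the highest total.

Site E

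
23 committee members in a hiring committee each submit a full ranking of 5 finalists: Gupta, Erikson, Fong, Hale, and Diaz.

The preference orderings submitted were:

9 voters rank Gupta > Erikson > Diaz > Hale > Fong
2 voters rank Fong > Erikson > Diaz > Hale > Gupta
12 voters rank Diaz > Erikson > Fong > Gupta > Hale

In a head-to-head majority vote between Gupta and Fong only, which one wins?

Fong

Ballots ranking Gupta above Fong: 9.
Ballots ranking Fong above Gupta: 2+12 = 14.
Fong wins the head-to-head, 14–9.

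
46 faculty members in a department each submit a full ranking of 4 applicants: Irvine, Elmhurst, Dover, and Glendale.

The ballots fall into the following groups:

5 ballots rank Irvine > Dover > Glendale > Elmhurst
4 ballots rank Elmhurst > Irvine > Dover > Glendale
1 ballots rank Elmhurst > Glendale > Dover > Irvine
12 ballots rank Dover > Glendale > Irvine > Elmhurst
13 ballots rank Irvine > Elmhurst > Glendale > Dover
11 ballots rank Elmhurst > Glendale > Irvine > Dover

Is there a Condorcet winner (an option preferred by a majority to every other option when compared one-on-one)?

No

Head-to-head results (46 voters total):
Irvine vs Elmhurst: Irvine wins 30–16.
Irvine vs Dover: Irvine wins 33–13.
Irvine vs Glendale: Glendale wins 24–22.
Elmhurst vs Dover: Elmhurst wins 29–17.
Elmhurst vs Glendale: Elmhurst wins 29–17.
Dover vs Glendale: Glendale wins 25–21.
No candidate beats all others: Irvine beats Elmhurst beats Glendale beats Irvine, a majority cycle.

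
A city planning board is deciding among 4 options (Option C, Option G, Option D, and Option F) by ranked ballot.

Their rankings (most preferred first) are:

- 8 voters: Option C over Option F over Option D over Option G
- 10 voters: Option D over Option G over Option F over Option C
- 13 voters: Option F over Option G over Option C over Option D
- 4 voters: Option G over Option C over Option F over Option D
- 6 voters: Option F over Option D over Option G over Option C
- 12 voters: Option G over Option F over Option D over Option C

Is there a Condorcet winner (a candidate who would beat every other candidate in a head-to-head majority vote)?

Yes

Head-to-head results (53 voters total):
Option C vs Option G: Option G wins 45–8.
Option C vs Option D: Option D wins 28–25.
Option C vs Option F: Option F wins 41–12.
Option G vs Option D: Option G wins 29–24.
Option G vs Option F: Option F wins 27–26.
Option D vs Option F: Option F wins 43–10.
Option F beats each rival — Option C (41–12), Option G (27–26), Option D (43–10) — so Option F is the Condorcet winner.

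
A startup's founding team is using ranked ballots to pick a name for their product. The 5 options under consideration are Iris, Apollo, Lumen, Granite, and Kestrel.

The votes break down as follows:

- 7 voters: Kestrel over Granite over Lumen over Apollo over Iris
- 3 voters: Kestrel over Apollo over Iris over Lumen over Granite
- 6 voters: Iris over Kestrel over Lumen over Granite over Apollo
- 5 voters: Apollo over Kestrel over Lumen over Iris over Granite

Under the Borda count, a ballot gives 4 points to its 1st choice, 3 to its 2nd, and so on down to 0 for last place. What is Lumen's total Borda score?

Borda scores:
  Iris: 7·0 + 3·2 + 6·4 + 5·1 = 35
  Apollo: 7·1 + 3·3 + 6·0 + 5·4 = 36
  Lumen: 7·2 + 3·1 + 6·2 + 5·2 = 39
  Granite: 7·3 + 3·0 + 6·1 + 5·0 = 27
  Kestrel: 7·4 + 3·4 + 6·3 + 5·3 = 73

39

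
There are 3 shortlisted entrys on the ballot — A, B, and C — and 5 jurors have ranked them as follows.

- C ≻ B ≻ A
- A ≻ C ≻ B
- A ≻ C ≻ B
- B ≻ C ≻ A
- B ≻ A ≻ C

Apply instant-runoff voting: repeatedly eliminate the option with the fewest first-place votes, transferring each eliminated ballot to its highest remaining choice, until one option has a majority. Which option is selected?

B

Round 1: A 2, B 2, C 1. C has the fewest and is eliminated.
Round 2: B 3, A 2. B has a majority.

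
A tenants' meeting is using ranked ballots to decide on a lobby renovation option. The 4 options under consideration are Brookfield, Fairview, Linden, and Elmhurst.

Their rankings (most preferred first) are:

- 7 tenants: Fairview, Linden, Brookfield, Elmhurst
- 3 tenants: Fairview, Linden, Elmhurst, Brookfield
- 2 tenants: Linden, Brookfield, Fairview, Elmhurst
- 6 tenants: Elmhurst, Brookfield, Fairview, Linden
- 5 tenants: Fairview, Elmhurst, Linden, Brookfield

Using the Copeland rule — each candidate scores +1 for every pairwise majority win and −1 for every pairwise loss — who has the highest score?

Pairwise results:
  Brookfield vs Fairview: Fairview wins 15–8.
  Brookfield vs Linden: Linden wins 17–6.
  Brookfield vs Elmhurst: Elmhurst wins 14–9.
  Fairview vs Linden: Fairview wins 21–2.
  Fairview vs Elmhurst: Fairview wins 17–6.
  Linden vs Elmhurst: Linden wins 12–11.
Copeland scores (wins − losses):
  Brookfield: 0 − 3 = -3
  Fairview: 3 − 0 = 3
  Linden: 2 − 1 = 1
  Elmhurst: 1 − 2 = -1
Fairview has the best Copeland score.

Fairview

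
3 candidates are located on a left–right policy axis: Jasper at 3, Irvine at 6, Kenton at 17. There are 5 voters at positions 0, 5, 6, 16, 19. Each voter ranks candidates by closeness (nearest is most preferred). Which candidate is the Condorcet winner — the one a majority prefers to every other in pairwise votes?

With single-peaked preferences on a line, the Condorcet winner is the candidate closest to the median voter.
The median voter (position 6) is closest to Irvine at 6.
Check: Irvine vs Kenton — voters closer to Irvine: 3 of 5.

Irvine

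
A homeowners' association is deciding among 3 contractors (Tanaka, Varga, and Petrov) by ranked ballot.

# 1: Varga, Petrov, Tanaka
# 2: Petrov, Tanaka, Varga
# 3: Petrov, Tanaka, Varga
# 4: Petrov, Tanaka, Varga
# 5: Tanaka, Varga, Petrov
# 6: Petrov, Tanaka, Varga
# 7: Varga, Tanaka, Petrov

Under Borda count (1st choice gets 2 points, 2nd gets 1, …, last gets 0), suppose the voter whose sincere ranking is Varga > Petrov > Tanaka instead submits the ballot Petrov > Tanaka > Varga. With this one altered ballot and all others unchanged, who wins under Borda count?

Borda totals with the altered ballot: Tanaka 8, Varga 3, Petrov 10.
The winner is unchanged: still Petrov.

Petrov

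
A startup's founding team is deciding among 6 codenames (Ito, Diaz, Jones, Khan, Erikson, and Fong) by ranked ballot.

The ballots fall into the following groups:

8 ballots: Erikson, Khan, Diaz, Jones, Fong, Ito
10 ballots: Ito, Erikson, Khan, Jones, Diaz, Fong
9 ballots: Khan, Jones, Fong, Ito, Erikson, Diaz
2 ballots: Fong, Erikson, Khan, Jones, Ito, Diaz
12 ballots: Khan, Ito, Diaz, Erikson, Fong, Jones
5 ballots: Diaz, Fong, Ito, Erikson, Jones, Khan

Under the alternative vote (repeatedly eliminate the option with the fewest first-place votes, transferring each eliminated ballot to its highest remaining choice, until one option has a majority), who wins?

Round 1: Khan 21, Ito 10, Erikson 8, Diaz 5, Fong 2, Jones 0. Jones has the fewest and is eliminated.
Round 2: Khan 21, Ito 10, Erikson 8, Diaz 5, Fong 2. Fong has the fewest and is eliminated.
Round 3: Khan 21, Ito 10, Erikson 10, Diaz 5. Diaz has the fewest and is eliminated.
Round 4: Khan 21, Ito 15, Erikson 10. Erikson has the fewest and is eliminated.
Round 5: Khan 31, Ito 15. Khan has a majority.

Khan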